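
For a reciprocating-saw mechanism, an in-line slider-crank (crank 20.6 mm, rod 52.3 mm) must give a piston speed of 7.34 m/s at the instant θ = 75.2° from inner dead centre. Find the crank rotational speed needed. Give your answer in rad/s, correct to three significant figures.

332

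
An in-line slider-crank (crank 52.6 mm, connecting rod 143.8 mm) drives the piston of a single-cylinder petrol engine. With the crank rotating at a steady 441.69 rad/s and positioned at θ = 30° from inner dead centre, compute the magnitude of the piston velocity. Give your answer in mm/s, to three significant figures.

15400

ω = 441.7 rad/s
For an in-line slider-crank, x = r cosθ + √(L² − r² sin²θ), so v = −rω sinθ·[1 + r cosθ/√(L² − r² sin²θ)].
With r = 0.0526 m, L = 0.1438 m, θ = 30°: √(L² − r² sin²θ) = 0.14137 m.
v = −0.0526·441.7·0.50000·[1 + 0.0526·0.86603/0.14137] = -15.359 m/s.
|v| = 15.359 m/s = 15359 mm/s.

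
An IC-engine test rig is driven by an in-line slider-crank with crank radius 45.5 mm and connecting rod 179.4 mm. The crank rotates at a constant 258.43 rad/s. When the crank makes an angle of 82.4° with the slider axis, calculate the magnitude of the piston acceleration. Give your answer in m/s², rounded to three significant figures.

ω = 258.4 rad/s
x(θ) = r cosθ + √(L² − r² sin²θ); with ω constant, a = ω²·d²x/dθ².
d²x/dθ² = −r cosθ − r²(cos2θ)/√u − r⁴ sin²2θ/(4u^{3/2}),  u = L² − r² sin²θ = 0.0301503 m².
Substituting r = 0.0455 m, L = 0.1794 m, θ = 82.4°: d²x/dθ² = +0.0054739 m.
a = ω²·d²x/dθ² = (258.4)²·(+0.0054739) = +365.58 m/s²;  |a| = 365.58 m/s².

366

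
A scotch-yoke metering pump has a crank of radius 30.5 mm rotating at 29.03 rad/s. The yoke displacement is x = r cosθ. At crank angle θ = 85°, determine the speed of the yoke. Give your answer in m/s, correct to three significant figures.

ω = 29.03 rad/s
x = r cosθ ⇒ ẋ = −rω sinθ.
|v| = rω|sinθ| = 0.0305·29.03·|sin 85°| = 0.88205 m/s.

0.882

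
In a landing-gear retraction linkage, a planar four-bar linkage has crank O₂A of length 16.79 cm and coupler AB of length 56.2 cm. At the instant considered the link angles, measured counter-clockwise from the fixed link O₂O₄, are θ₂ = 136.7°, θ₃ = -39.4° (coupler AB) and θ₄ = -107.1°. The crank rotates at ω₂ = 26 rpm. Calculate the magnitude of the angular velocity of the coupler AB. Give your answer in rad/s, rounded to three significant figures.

ω₂ = 2.723 rad/s (from 26 rpm).
Differentiating the loop-closure r₂e^{iθ₂}+r₃e^{iθ₃}=r₁+r₄e^{iθ₄} gives r₂ω₂e^{iθ₂}+r₃ω₃e^{iθ₃}=r₄ω₄e^{iθ₄}.
Eliminating the other unknown: ω₃ = r₂ω₂ sin(θ₄−θ₂) / [r₃ sin(θ₃−θ₄)].
Numerator sine = +0.89726; denominator sine = +0.92521.
Result = 0.1679·2.723·(+0.89726) / (0.562·(+0.92521)) = +0.78885 rad/s; magnitude 0.78885 rad/s.

0.789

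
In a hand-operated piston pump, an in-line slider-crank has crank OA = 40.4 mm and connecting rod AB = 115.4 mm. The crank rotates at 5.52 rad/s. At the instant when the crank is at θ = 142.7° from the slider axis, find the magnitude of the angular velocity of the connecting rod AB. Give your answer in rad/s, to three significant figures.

1.57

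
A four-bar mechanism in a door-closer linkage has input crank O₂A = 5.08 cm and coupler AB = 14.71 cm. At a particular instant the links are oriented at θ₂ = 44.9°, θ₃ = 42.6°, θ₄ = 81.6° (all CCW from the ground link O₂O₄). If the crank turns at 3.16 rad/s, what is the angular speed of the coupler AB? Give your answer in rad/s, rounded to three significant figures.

ω₂ = 3.16 rad/s
Differentiating the loop-closure r₂e^{iθ₂}+r₃e^{iθ₃}=r₁+r₄e^{iθ₄} gives r₂ω₂e^{iθ₂}+r₃ω₃e^{iθ₃}=r₄ω₄e^{iθ₄}.
Eliminating the other unknown: ω₃ = r₂ω₂ sin(θ₄−θ₂) / [r₃ sin(θ₃−θ₄)].
Numerator sine = +0.59763; denominator sine = -0.62932.
Result = 0.0508·3.16·(+0.59763) / (0.1471·(-0.62932)) = -1.0363 rad/s; magnitude 1.0363 rad/s.

1.04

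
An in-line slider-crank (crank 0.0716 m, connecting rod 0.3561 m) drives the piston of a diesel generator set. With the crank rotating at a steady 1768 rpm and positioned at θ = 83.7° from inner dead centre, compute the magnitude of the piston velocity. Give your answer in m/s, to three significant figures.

13.5

ω = 2π·1768/60 = 185.1 rad/s
For an in-line slider-crank, x = r cosθ + √(L² − r² sin²θ), so v = −rω sinθ·[1 + r cosθ/√(L² − r² sin²θ)].
With r = 0.0716 m, L = 0.3561 m, θ = 83.7°: √(L² − r² sin²θ) = 0.34892 m.
v = −0.0716·185.1·0.99396·[1 + 0.0716·0.10973/0.34892] = -13.473 m/s.
|v| = 13.473 m/s.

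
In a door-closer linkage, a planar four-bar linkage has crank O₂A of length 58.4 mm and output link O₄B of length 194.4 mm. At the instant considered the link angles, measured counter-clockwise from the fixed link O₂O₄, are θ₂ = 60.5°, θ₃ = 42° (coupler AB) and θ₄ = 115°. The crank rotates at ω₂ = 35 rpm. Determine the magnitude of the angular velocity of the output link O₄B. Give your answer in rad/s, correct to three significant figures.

0.365

ω₂ = 3.665 rad/s (from 35 rpm).
Differentiating the loop-closure r₂e^{iθ₂}+r₃e^{iθ₃}=r₁+r₄e^{iθ₄} gives r₂ω₂e^{iθ₂}+r₃ω₃e^{iθ₃}=r₄ω₄e^{iθ₄}.
Eliminating the other unknown: ω₄ = r₂ω₂ sin(θ₂−θ₃) / [r₄ sin(θ₄−θ₃)].
Numerator sine = +0.31730; denominator sine = +0.95630.
Result = 0.0584·3.665·(+0.31730) / (0.1944·(+0.95630)) = +0.36534 rad/s; magnitude 0.36534 rad/s.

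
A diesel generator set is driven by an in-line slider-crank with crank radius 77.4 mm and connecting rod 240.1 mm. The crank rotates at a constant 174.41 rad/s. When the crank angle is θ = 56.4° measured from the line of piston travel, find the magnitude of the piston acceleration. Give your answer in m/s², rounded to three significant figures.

ω = 174.4 rad/s
x(θ) = r cosθ + √(L² − r² sin²θ); with ω constant, a = ω²·d²x/dθ².
d²x/dθ² = −r cosθ − r²(cos2θ)/√u − r⁴ sin²2θ/(4u^{3/2}),  u = L² − r² sin²θ = 0.0534919 m².
Substituting r = 0.0774 m, L = 0.2401 m, θ = 56.4°: d²x/dθ² = -0.033411 m.
a = ω²·d²x/dθ² = (174.4)²·(-0.033411) = -1016.3 m/s²;  |a| = 1016.3 m/s².

1020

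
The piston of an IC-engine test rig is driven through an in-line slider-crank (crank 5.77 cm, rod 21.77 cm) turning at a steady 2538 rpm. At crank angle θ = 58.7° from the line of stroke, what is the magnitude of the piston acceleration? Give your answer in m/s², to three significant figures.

1620

ω = 2π·2538/60 = 265.8 rad/s
x(θ) = r cosθ + √(L² − r² sin²θ); with ω constant, a = ω²·d²x/dθ².
d²x/dθ² = −r cosθ − r²(cos2θ)/√u − r⁴ sin²2θ/(4u^{3/2}),  u = L² − r² sin²θ = 0.0449626 m².
Substituting r = 0.0577 m, L = 0.2177 m, θ = 58.7°: d²x/dθ² = -0.02298 m.
a = ω²·d²x/dθ² = (265.8)²·(-0.02298) = -1623.3 m/s²;  |a| = 1623.3 m/s².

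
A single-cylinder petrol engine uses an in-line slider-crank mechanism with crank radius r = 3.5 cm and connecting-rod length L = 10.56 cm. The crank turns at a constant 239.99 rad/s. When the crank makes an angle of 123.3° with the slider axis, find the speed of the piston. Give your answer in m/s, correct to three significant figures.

5.69

ω = 240 rad/s
For an in-line slider-crank, x = r cosθ + √(L² − r² sin²θ), so v = −rω sinθ·[1 + r cosθ/√(L² − r² sin²θ)].
With r = 0.035 m, L = 0.1056 m, θ = 123.3°: √(L² − r² sin²θ) = 0.10147 m.
v = −0.035·240·0.83581·[1 + 0.035·-0.54902/0.10147] = -5.691 m/s.
|v| = 5.691 m/s.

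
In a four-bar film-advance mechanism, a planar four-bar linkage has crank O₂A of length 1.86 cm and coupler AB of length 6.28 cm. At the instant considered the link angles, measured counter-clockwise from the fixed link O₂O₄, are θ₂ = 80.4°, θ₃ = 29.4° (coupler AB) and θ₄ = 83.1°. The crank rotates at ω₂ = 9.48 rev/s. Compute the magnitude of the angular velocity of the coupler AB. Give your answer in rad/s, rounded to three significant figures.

1.03

ω₂ = 59.56 rad/s (from 9.48 rev/s).
Differentiating the loop-closure r₂e^{iθ₂}+r₃e^{iθ₃}=r₁+r₄e^{iθ₄} gives r₂ω₂e^{iθ₂}+r₃ω₃e^{iθ₃}=r₄ω₄e^{iθ₄}.
Eliminating the other unknown: ω₃ = r₂ω₂ sin(θ₄−θ₂) / [r₃ sin(θ₃−θ₄)].
Numerator sine = +0.04711; denominator sine = -0.80593.
Result = 0.0186·59.56·(+0.04711) / (0.0628·(-0.80593)) = -1.0312 rad/s; magnitude 1.0312 rad/s.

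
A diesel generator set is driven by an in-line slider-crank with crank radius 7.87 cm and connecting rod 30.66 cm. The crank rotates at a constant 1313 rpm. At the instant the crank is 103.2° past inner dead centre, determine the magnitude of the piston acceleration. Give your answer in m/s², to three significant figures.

692

ω = 2π·1313/60 = 137.5 rad/s
x(θ) = r cosθ + √(L² − r² sin²θ); with ω constant, a = ω²·d²x/dθ².
d²x/dθ² = −r cosθ − r²(cos2θ)/√u − r⁴ sin²2θ/(4u^{3/2}),  u = L² − r² sin²θ = 0.0881328 m².
Substituting r = 0.0787 m, L = 0.3066 m, θ = 103.2°: d²x/dθ² = +0.036586 m.
a = ω²·d²x/dθ² = (137.5)²·(+0.036586) = +691.68 m/s²;  |a| = 691.68 m/s².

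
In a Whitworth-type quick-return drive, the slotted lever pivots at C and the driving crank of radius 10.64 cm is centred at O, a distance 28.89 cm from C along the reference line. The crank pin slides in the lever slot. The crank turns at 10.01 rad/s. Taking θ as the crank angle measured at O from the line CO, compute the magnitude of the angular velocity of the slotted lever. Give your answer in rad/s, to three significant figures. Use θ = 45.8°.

2.38

ω = 10.01 rad/s
Crank pin A relative to C: A = (d + r cosθ, r sinθ); lever angle φ = atan2(r sinθ, d + r cosθ).
Differentiating tanφ: φ̇ = rω(d cosθ + r)/(d² + r² + 2dr cosθ).
d² + r² + 2dr cosθ = |CA|² = 0.137644 m²;  d cosθ + r = +0.30781 m.
|ω_lever| = |0.1064·10.01·+0.30781| / 0.137644 = 2.3818 rad/s.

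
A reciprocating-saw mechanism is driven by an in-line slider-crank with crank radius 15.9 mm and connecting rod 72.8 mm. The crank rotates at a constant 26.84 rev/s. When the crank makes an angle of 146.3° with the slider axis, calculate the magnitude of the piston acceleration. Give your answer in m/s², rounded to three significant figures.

ω = 2π·26.8 = 168.6 rad/s
x(θ) = r cosθ + √(L² − r² sin²θ); with ω constant, a = ω²·d²x/dθ².
d²x/dθ² = −r cosθ − r²(cos2θ)/√u − r⁴ sin²2θ/(4u^{3/2}),  u = L² − r² sin²θ = 0.00522201 m².
Substituting r = 0.0159 m, L = 0.0728 m, θ = 146.3°: d²x/dθ² = +0.011848 m.
a = ω²·d²x/dθ² = (168.6)²·(+0.011848) = +336.94 m/s²;  |a| = 336.94 m/s².

337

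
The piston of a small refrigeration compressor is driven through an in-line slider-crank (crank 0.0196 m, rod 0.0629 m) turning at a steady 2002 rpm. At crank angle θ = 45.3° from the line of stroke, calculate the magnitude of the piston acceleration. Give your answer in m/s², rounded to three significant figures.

ω = 2π·2002/60 = 209.6 rad/s
x(θ) = r cosθ + √(L² − r² sin²θ); with ω constant, a = ω²·d²x/dθ².
d²x/dθ² = −r cosθ − r²(cos2θ)/√u − r⁴ sin²2θ/(4u^{3/2}),  u = L² − r² sin²θ = 0.00376232 m².
Substituting r = 0.0196 m, L = 0.0629 m, θ = 45.3°: d²x/dθ² = -0.013881 m.
a = ω²·d²x/dθ² = (209.6)²·(-0.013881) = -610.1 m/s²;  |a| = 610.1 m/s².

610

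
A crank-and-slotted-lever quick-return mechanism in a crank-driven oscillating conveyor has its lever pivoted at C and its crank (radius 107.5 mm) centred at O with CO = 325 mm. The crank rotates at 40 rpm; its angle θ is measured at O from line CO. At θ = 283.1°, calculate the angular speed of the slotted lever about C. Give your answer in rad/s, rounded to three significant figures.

0.613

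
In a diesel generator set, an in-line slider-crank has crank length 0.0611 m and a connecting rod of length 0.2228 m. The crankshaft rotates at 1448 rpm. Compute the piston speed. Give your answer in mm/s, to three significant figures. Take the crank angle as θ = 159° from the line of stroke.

2470

ω = 2π·1448/60 = 151.6 rad/s
For an in-line slider-crank, x = r cosθ + √(L² − r² sin²θ), so v = −rω sinθ·[1 + r cosθ/√(L² − r² sin²θ)].
With r = 0.0611 m, L = 0.2228 m, θ = 159°: √(L² − r² sin²θ) = 0.22172 m.
v = −0.0611·151.6·0.35837·[1 + 0.0611·-0.93358/0.22172] = -2.466 m/s.
|v| = 2.466 m/s = 2466 mm/s.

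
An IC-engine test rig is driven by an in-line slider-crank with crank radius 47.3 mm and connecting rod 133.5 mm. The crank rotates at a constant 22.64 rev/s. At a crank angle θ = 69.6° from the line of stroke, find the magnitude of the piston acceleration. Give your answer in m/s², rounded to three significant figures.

ω = 2π·22.6 = 142.3 rad/s
x(θ) = r cosθ + √(L² − r² sin²θ); with ω constant, a = ω²·d²x/dθ².
d²x/dθ² = −r cosθ − r²(cos2θ)/√u − r⁴ sin²2θ/(4u^{3/2}),  u = L² − r² sin²θ = 0.0158568 m².
Substituting r = 0.0473 m, L = 0.1335 m, θ = 69.6°: d²x/dθ² = -0.0033055 m.
a = ω²·d²x/dθ² = (142.3)²·(-0.0033055) = -66.888 m/s²;  |a| = 66.888 m/s².

66.9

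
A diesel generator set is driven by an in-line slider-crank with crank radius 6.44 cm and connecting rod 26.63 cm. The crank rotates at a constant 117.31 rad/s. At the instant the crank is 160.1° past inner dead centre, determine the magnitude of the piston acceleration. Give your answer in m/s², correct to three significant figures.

ω = 117.3 rad/s
x(θ) = r cosθ + √(L² − r² sin²θ); with ω constant, a = ω²·d²x/dθ².
d²x/dθ² = −r cosθ − r²(cos2θ)/√u − r⁴ sin²2θ/(4u^{3/2}),  u = L² − r² sin²θ = 0.0704352 m².
Substituting r = 0.0644 m, L = 0.2663 m, θ = 160.1°: d²x/dθ² = +0.048454 m.
a = ω²·d²x/dθ² = (117.3)²·(+0.048454) = +666.81 m/s²;  |a| = 666.81 m/s².

667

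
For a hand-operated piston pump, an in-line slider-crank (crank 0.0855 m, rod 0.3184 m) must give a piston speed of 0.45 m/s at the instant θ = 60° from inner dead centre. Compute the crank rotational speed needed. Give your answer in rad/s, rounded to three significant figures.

For an in-line slider-crank, |v_piston| = rω|sinθ|·[1 + r cosθ/√(L² − r² sin²θ)].
With r = 0.0855 m, L = 0.3184 m, θ = 60°: the bracketed kinematic factor |dx/dθ| = 0.084267 m.
ω = v/|dx/dθ| = 0.45/0.084267 = 5.3402 rad/s.

5.34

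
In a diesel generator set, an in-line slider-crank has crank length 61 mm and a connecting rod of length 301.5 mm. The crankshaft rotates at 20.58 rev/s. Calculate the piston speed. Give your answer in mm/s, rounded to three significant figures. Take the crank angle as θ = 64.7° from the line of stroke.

7760

ω = 2π·20.6 = 129.3 rad/s
For an in-line slider-crank, x = r cosθ + √(L² − r² sin²θ), so v = −rω sinθ·[1 + r cosθ/√(L² − r² sin²θ)].
With r = 0.061 m, L = 0.3015 m, θ = 64.7°: √(L² − r² sin²θ) = 0.29641 m.
v = −0.061·129.3·0.90408·[1 + 0.061·0.42736/0.29641] = -7.7584 m/s.
|v| = 7.7584 m/s = 7758.4 mm/s.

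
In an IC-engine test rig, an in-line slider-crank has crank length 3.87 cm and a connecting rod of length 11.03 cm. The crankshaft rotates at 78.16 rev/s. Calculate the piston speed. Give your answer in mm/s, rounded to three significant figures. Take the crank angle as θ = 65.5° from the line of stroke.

ω = 2π·78.2 = 491.1 rad/s
For an in-line slider-crank, x = r cosθ + √(L² − r² sin²θ), so v = −rω sinθ·[1 + r cosθ/√(L² − r² sin²θ)].
With r = 0.0387 m, L = 0.1103 m, θ = 65.5°: √(L² − r² sin²θ) = 0.10453 m.
v = −0.0387·491.1·0.90996·[1 + 0.0387·0.41469/0.10453] = -19.949 m/s.
|v| = 19.949 m/s = 19949 mm/s.

19900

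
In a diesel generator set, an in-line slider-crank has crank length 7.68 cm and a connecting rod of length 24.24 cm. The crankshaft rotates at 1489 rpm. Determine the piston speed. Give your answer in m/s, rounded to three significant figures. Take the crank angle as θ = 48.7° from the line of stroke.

10.9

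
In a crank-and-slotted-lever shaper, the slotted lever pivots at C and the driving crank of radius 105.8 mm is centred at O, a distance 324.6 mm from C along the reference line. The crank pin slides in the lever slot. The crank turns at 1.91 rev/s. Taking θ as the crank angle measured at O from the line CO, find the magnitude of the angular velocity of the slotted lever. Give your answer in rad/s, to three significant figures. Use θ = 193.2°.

5.37

ω = 12 rad/s (from 1.91 rev/s).
Crank pin A relative to C: A = (d + r cosθ, r sinθ); lever angle φ = atan2(r sinθ, d + r cosθ).
Differentiating tanφ: φ̇ = rω(d cosθ + r)/(d² + r² + 2dr cosθ).
d² + r² + 2dr cosθ = |CA|² = 0.0496882 m²;  d cosθ + r = -0.21022 m.
|ω_lever| = |0.1058·12·-0.21022| / 0.0496882 = 5.3719 rad/s.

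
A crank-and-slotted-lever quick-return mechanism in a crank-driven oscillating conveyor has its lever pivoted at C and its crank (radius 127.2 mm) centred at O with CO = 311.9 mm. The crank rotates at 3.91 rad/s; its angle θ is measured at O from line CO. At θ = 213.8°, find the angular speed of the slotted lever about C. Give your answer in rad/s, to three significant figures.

ω = 3.91 rad/s
Crank pin A relative to C: A = (d + r cosθ, r sinθ); lever angle φ = atan2(r sinθ, d + r cosθ).
Differentiating tanφ: φ̇ = rω(d cosθ + r)/(d² + r² + 2dr cosθ).
d² + r² + 2dr cosθ = |CA|² = 0.047525 m²;  d cosθ + r = -0.13198 m.
|ω_lever| = |0.1272·3.91·-0.13198| / 0.047525 = 1.3812 rad/s.

1.38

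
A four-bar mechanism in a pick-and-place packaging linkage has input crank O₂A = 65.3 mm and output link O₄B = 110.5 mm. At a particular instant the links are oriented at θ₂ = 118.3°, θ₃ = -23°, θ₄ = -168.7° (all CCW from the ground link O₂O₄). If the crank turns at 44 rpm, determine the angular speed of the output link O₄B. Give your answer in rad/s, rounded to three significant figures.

3.02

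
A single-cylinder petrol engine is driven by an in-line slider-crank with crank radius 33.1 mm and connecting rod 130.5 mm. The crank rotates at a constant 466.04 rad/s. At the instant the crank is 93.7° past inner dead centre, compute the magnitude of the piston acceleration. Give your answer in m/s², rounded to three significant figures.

2330

ω = 466 rad/s
x(θ) = r cosθ + √(L² − r² sin²θ); with ω constant, a = ω²·d²x/dθ².
d²x/dθ² = −r cosθ − r²(cos2θ)/√u − r⁴ sin²2θ/(4u^{3/2}),  u = L² − r² sin²θ = 0.0159392 m².
Substituting r = 0.0331 m, L = 0.1305 m, θ = 93.7°: d²x/dθ² = +0.010739 m.
a = ω²·d²x/dθ² = (466)²·(+0.010739) = +2332.5 m/s²;  |a| = 2332.5 m/s².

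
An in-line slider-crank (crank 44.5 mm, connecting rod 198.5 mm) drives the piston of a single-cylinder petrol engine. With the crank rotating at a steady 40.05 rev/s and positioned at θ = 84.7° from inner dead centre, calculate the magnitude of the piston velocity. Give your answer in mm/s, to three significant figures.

11400

ω = 2π·40 = 251.6 rad/s
For an in-line slider-crank, x = r cosθ + √(L² − r² sin²θ), so v = −rω sinθ·[1 + r cosθ/√(L² − r² sin²θ)].
With r = 0.0445 m, L = 0.1985 m, θ = 84.7°: √(L² − r² sin²θ) = 0.19349 m.
v = −0.0445·251.6·0.99572·[1 + 0.0445·0.09237/0.19349] = -11.387 m/s.
|v| = 11.387 m/s = 11387 mm/s.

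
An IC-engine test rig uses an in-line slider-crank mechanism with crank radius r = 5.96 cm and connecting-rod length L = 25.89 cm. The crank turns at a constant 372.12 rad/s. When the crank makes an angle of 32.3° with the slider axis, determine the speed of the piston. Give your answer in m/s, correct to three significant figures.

14.2

ω = 372.1 rad/s
For an in-line slider-crank, x = r cosθ + √(L² − r² sin²θ), so v = −rω sinθ·[1 + r cosθ/√(L² − r² sin²θ)].
With r = 0.0596 m, L = 0.2589 m, θ = 32.3°: √(L² − r² sin²θ) = 0.25693 m.
v = −0.0596·372.1·0.53435·[1 + 0.0596·0.84526/0.25693] = -14.175 m/s.
|v| = 14.175 m/s.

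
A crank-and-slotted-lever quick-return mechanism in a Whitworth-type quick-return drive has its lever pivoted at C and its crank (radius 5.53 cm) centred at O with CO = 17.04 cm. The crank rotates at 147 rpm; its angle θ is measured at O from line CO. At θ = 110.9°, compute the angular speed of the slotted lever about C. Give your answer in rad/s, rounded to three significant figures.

0.184

ω = 15.39 rad/s (from 147 rpm).
Crank pin A relative to C: A = (d + r cosθ, r sinθ); lever angle φ = atan2(r sinθ, d + r cosθ).
Differentiating tanφ: φ̇ = rω(d cosθ + r)/(d² + r² + 2dr cosθ).
d² + r² + 2dr cosθ = |CA|² = 0.0253711 m²;  d cosθ + r = -0.0054882 m.
|ω_lever| = |0.0553·15.39·-0.0054882| / 0.0253711 = 0.18414 rad/s.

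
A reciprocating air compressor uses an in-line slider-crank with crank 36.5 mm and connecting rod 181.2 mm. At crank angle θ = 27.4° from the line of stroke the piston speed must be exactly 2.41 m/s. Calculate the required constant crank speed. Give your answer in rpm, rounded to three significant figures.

For an in-line slider-crank, |v_piston| = rω|sinθ|·[1 + r cosθ/√(L² − r² sin²θ)].
With r = 0.0365 m, L = 0.1812 m, θ = 27.4°: the bracketed kinematic factor |dx/dθ| = 0.019814 m.
ω = v/|dx/dθ| = 2.41/0.019814 = 121.63 rad/s.
N = 60ω/(2π) = 1161.5 rpm.

1160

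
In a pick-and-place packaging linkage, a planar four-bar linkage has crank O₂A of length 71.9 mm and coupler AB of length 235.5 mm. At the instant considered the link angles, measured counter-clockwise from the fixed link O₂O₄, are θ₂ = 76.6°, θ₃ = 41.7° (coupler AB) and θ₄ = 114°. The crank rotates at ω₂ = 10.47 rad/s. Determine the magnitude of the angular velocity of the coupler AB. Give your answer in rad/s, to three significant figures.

2.04

ω₂ = 10.47 rad/s
Differentiating the loop-closure r₂e^{iθ₂}+r₃e^{iθ₃}=r₁+r₄e^{iθ₄} gives r₂ω₂e^{iθ₂}+r₃ω₃e^{iθ₃}=r₄ω₄e^{iθ₄}.
Eliminating the other unknown: ω₃ = r₂ω₂ sin(θ₄−θ₂) / [r₃ sin(θ₃−θ₄)].
Numerator sine = +0.60738; denominator sine = -0.95266.
Result = 0.0719·10.47·(+0.60738) / (0.2355·(-0.95266)) = -2.038 rad/s; magnitude 2.038 rad/s.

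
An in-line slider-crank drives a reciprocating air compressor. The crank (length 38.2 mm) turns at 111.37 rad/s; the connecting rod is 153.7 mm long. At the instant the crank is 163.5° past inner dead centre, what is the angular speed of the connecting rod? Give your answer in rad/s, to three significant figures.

ω = 111.4 rad/s
The rod makes angle φ with the slider axis where L sinφ = r sinθ; differentiating, L cosφ·φ̇ = r ω cosθ.
L cosφ = √(L² − r² sin²θ) = 0.15332 m.
|ω_rod| = r ω |cosθ| / √(L² − r² sin²θ) = 0.0382·111.4·0.95882/0.15332 = 26.606 rad/s.

26.6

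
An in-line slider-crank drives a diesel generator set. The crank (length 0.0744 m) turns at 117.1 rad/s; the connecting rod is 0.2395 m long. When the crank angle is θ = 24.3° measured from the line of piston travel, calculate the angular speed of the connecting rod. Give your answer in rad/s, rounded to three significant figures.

33.4

ω = 117.1 rad/s
The rod makes angle φ with the slider axis where L sinφ = r sinθ; differentiating, L cosφ·φ̇ = r ω cosθ.
L cosφ = √(L² − r² sin²θ) = 0.23753 m.
|ω_rod| = r ω |cosθ| / √(L² − r² sin²θ) = 0.0744·117.1·0.91140/0.23753 = 33.428 rad/s.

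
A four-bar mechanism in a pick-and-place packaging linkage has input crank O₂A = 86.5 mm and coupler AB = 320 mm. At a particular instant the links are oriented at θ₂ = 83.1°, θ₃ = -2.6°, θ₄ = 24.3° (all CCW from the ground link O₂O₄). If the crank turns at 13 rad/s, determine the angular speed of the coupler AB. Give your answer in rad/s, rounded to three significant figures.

ω₂ = 13 rad/s
Differentiating the loop-closure r₂e^{iθ₂}+r₃e^{iθ₃}=r₁+r₄e^{iθ₄} gives r₂ω₂e^{iθ₂}+r₃ω₃e^{iθ₃}=r₄ω₄e^{iθ₄}.
Eliminating the other unknown: ω₃ = r₂ω₂ sin(θ₄−θ₂) / [r₃ sin(θ₃−θ₄)].
Numerator sine = -0.85536; denominator sine = -0.45243.
Result = 0.0865·13·(-0.85536) / (0.32·(-0.45243)) = +6.6436 rad/s; magnitude 6.6436 rad/s.

6.64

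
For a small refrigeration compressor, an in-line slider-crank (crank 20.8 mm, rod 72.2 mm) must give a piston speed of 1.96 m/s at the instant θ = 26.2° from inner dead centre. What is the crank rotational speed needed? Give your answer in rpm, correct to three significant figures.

For an in-line slider-crank, |v_piston| = rω|sinθ|·[1 + r cosθ/√(L² − r² sin²θ)].
With r = 0.0208 m, L = 0.0722 m, θ = 26.2°: the bracketed kinematic factor |dx/dθ| = 0.011577 m.
ω = v/|dx/dθ| = 1.96/0.011577 = 169.31 rad/s.
N = 60ω/(2π) = 1616.8 rpm.

1620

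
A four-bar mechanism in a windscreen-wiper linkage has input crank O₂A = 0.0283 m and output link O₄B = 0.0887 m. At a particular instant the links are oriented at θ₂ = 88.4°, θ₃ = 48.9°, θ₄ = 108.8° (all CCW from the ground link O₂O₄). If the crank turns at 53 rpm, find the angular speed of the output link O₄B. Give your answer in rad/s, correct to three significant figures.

1.30

ω₂ = 5.55 rad/s (from 53 rpm).
Differentiating the loop-closure r₂e^{iθ₂}+r₃e^{iθ₃}=r₁+r₄e^{iθ₄} gives r₂ω₂e^{iθ₂}+r₃ω₃e^{iθ₃}=r₄ω₄e^{iθ₄}.
Eliminating the other unknown: ω₄ = r₂ω₂ sin(θ₂−θ₃) / [r₄ sin(θ₄−θ₃)].
Numerator sine = +0.63608; denominator sine = +0.86515.
Result = 0.0283·5.55·(+0.63608) / (0.0887·(+0.86515)) = +1.3019 rad/s; magnitude 1.3019 rad/s.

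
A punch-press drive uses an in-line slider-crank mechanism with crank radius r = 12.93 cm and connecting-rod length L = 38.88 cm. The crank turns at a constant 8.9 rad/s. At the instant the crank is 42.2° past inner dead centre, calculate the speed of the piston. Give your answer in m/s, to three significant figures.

ω = 8.9 rad/s
For an in-line slider-crank, x = r cosθ + √(L² − r² sin²θ), so v = −rω sinθ·[1 + r cosθ/√(L² − r² sin²θ)].
With r = 0.1293 m, L = 0.3888 m, θ = 42.2°: √(L² − r² sin²θ) = 0.37897 m.
v = −0.1293·8.9·0.67172·[1 + 0.1293·0.74080/0.37897] = -0.96837 m/s.
|v| = 0.96837 m/s.

0.968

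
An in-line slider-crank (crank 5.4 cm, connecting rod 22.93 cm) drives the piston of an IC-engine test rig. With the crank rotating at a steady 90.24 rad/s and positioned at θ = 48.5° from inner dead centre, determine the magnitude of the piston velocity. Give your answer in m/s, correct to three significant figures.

ω = 90.24 rad/s
For an in-line slider-crank, x = r cosθ + √(L² − r² sin²θ), so v = −rω sinθ·[1 + r cosθ/√(L² − r² sin²θ)].
With r = 0.054 m, L = 0.2293 m, θ = 48.5°: √(L² − r² sin²θ) = 0.22571 m.
v = −0.054·90.24·0.74896·[1 + 0.054·0.66262/0.22571] = -4.2282 m/s.
|v| = 4.2282 m/s.

4.23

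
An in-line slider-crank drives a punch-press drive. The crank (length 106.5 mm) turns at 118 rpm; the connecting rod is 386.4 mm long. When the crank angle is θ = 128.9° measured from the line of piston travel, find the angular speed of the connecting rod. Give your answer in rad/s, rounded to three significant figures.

2.19

ω = 12.36 rad/s (converted from 118 rpm).
The rod makes angle φ with the slider axis where L sinφ = r sinθ; differentiating, L cosφ·φ̇ = r ω cosθ.
L cosφ = √(L² − r² sin²θ) = 0.37741 m.
|ω_rod| = r ω |cosθ| / √(L² − r² sin²θ) = 0.1065·12.36·0.62796/0.37741 = 2.1897 rad/s.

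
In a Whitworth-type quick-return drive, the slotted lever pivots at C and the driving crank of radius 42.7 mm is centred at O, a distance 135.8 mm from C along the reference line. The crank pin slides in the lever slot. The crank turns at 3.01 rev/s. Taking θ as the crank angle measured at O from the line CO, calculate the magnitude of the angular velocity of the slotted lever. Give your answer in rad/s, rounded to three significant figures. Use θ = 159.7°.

ω = 18.91 rad/s (from 3.01 rev/s).
Crank pin A relative to C: A = (d + r cosθ, r sinθ); lever angle φ = atan2(r sinθ, d + r cosθ).
Differentiating tanφ: φ̇ = rω(d cosθ + r)/(d² + r² + 2dr cosθ).
d² + r² + 2dr cosθ = |CA|² = 0.00938793 m²;  d cosθ + r = -0.084665 m.
|ω_lever| = |0.0427·18.91·-0.084665| / 0.00938793 = 7.283 rad/s.

7.28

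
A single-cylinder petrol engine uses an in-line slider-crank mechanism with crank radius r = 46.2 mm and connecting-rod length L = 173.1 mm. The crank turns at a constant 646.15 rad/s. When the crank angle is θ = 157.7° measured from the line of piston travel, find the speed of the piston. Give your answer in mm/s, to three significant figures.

8520

ω = 646.1 rad/s
For an in-line slider-crank, x = r cosθ + √(L² − r² sin²θ), so v = −rω sinθ·[1 + r cosθ/√(L² − r² sin²θ)].
With r = 0.0462 m, L = 0.1731 m, θ = 157.7°: √(L² − r² sin²θ) = 0.17221 m.
v = −0.0462·646.1·0.37946·[1 + 0.0462·-0.92521/0.17221] = -8.5159 m/s.
|v| = 8.5159 m/s = 8515.9 mm/s.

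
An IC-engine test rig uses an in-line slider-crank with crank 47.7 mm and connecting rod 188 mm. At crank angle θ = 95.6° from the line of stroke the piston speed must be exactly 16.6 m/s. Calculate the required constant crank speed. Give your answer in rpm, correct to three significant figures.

For an in-line slider-crank, |v_piston| = rω|sinθ|·[1 + r cosθ/√(L² − r² sin²θ)].
With r = 0.0477 m, L = 0.188 m, θ = 95.6°: the bracketed kinematic factor |dx/dθ| = 0.046258 m.
ω = v/|dx/dθ| = 16.6/0.046258 = 358.86 rad/s.
N = 60ω/(2π) = 3426.9 rpm.

3430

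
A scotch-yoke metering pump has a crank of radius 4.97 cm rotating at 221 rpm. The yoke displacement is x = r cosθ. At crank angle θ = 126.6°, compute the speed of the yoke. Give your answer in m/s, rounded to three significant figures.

0.923

ω = 23.14 rad/s (from 221 rpm).
x = r cosθ ⇒ ẋ = −rω sinθ.
|v| = rω|sinθ| = 0.0497·23.14·|sin 126.6°| = 0.92341 m/s.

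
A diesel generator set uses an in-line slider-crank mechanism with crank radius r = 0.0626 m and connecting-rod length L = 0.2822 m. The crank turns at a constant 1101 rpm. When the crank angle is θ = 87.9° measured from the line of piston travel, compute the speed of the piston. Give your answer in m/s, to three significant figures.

7.27

ω = 2π·1101/60 = 115.3 rad/s
For an in-line slider-crank, x = r cosθ + √(L² − r² sin²θ), so v = −rω sinθ·[1 + r cosθ/√(L² − r² sin²θ)].
With r = 0.0626 m, L = 0.2822 m, θ = 87.9°: √(L² − r² sin²θ) = 0.27518 m.
v = −0.0626·115.3·0.99933·[1 + 0.0626·0.03664/0.27518] = -7.2728 m/s.
|v| = 7.2728 m/s.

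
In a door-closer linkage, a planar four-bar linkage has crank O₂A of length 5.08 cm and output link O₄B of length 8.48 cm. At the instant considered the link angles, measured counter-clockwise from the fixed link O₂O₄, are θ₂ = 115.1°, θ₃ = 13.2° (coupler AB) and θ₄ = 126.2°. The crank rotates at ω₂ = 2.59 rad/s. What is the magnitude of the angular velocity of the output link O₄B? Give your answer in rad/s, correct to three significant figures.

ω₂ = 2.59 rad/s
Differentiating the loop-closure r₂e^{iθ₂}+r₃e^{iθ₃}=r₁+r₄e^{iθ₄} gives r₂ω₂e^{iθ₂}+r₃ω₃e^{iθ₃}=r₄ω₄e^{iθ₄}.
Eliminating the other unknown: ω₄ = r₂ω₂ sin(θ₂−θ₃) / [r₄ sin(θ₄−θ₃)].
Numerator sine = +0.97851; denominator sine = +0.92050.
Result = 0.0508·2.59·(+0.97851) / (0.0848·(+0.92050)) = +1.6493 rad/s; magnitude 1.6493 rad/s.

1.65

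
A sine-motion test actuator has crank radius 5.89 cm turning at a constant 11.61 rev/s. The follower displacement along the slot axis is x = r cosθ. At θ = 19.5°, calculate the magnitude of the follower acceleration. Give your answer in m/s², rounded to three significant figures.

295

ω = 72.95 rad/s (from 11.61 rev/s).
x = r cosθ ⇒ ẍ = −rω² cosθ (ω constant).
|a| = rω²|cosθ| = 0.0589·(72.95)²·|cos 19.5°| = 295.45 m/s².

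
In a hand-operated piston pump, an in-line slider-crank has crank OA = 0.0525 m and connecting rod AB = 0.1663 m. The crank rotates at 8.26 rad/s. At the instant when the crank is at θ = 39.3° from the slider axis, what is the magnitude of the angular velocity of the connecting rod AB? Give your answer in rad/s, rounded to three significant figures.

2.06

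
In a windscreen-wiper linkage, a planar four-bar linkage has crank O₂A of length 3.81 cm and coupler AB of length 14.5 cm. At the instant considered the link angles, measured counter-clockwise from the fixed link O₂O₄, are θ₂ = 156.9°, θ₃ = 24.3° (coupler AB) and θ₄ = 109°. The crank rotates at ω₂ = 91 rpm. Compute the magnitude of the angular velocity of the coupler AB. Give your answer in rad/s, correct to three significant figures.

ω₂ = 9.529 rad/s (from 91 rpm).
Differentiating the loop-closure r₂e^{iθ₂}+r₃e^{iθ₃}=r₁+r₄e^{iθ₄} gives r₂ω₂e^{iθ₂}+r₃ω₃e^{iθ₃}=r₄ω₄e^{iθ₄}.
Eliminating the other unknown: ω₃ = r₂ω₂ sin(θ₄−θ₂) / [r₃ sin(θ₃−θ₄)].
Numerator sine = -0.74198; denominator sine = -0.99572.
Result = 0.0381·9.529·(-0.74198) / (0.145·(-0.99572)) = +1.8659 rad/s; magnitude 1.8659 rad/s.

1.87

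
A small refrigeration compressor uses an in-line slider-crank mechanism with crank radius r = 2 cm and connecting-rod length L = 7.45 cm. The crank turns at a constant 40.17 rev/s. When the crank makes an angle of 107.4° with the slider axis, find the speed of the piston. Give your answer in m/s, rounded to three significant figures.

ω = 2π·40.2 = 252.4 rad/s
For an in-line slider-crank, x = r cosθ + √(L² − r² sin²θ), so v = −rω sinθ·[1 + r cosθ/√(L² − r² sin²θ)].
With r = 0.02 m, L = 0.0745 m, θ = 107.4°: √(L² − r² sin²θ) = 0.072014 m.
v = −0.02·252.4·0.95424·[1 + 0.02·-0.29904/0.072014] = -4.4169 m/s.
|v| = 4.4169 m/s.

4.42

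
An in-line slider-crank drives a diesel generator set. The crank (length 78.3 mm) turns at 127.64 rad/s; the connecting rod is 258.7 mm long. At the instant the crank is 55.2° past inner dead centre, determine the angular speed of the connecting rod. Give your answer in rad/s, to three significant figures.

22.8

ω = 127.6 rad/s
The rod makes angle φ with the slider axis where L sinφ = r sinθ; differentiating, L cosφ·φ̇ = r ω cosθ.
L cosφ = √(L² − r² sin²θ) = 0.25058 m.
|ω_rod| = r ω |cosθ| / √(L² − r² sin²θ) = 0.0783·127.6·0.57071/0.25058 = 22.762 rad/s.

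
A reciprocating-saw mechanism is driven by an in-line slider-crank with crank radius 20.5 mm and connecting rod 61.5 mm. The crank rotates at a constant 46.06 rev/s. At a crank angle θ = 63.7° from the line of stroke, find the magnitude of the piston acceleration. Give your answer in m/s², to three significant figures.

ω = 2π·46.1 = 289.4 rad/s
x(θ) = r cosθ + √(L² − r² sin²θ); with ω constant, a = ω²·d²x/dθ².
d²x/dθ² = −r cosθ − r²(cos2θ)/√u − r⁴ sin²2θ/(4u^{3/2}),  u = L² − r² sin²θ = 0.0034445 m².
Substituting r = 0.0205 m, L = 0.0615 m, θ = 63.7°: d²x/dθ² = -0.0048717 m.
a = ω²·d²x/dθ² = (289.4)²·(-0.0048717) = -408.02 m/s²;  |a| = 408.02 m/s².

408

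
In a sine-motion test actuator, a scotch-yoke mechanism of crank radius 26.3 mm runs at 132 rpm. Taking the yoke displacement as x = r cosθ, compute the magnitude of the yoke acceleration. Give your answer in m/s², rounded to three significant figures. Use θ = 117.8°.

2.34

ω = 13.82 rad/s (from 132 rpm).
x = r cosθ ⇒ ẍ = −rω² cosθ (ω constant).
|a| = rω²|cosθ| = 0.0263·(13.82)²·|cos 117.8°| = 2.3437 m/s².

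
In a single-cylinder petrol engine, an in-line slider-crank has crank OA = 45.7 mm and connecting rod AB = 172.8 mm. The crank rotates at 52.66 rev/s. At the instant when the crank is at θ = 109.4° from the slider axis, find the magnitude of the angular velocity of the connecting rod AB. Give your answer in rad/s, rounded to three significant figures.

30.0

ω = 330.9 rad/s (converted from 52.66 rev/s).
The rod makes angle φ with the slider axis where L sinφ = r sinθ; differentiating, L cosφ·φ̇ = r ω cosθ.
L cosφ = √(L² − r² sin²θ) = 0.16734 m.
|ω_rod| = r ω |cosθ| / √(L² − r² sin²θ) = 0.0457·330.9·0.33216/0.16734 = 30.015 rad/s.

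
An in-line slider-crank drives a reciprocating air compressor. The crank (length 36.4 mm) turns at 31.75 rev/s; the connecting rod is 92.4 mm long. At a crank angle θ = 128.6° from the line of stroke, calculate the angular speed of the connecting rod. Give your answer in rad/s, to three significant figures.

51.5

ω = 199.5 rad/s (converted from 31.75 rev/s).
The rod makes angle φ with the slider axis where L sinφ = r sinθ; differentiating, L cosφ·φ̇ = r ω cosθ.
L cosφ = √(L² − r² sin²θ) = 0.087912 m.
|ω_rod| = r ω |cosθ| / √(L² − r² sin²θ) = 0.0364·199.5·0.62388/0.087912 = 51.532 rad/s.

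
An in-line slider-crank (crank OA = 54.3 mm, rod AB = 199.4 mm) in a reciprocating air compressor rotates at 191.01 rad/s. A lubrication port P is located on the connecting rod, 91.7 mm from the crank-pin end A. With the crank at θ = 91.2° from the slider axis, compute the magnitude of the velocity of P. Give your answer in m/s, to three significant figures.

ω = 191 rad/s.  Crank-pin speed |V_A| = rω = 10.372 m/s, perpendicular to OA.
Rod angle: sinφ = −(r/L) sinθ ⇒ φ = -15.799°; ω_rod = −rω cosθ/√(L²−r²sin²θ) = +1.1321 rad/s.
V_P = V_A + ω_rod × AP, with AP = 0.0917 m along the rod.
Components: V_Px = −rω sinθ − a·ω_rod·sinφ = -10.341 m/s;  V_Py = rω cosθ + a·ω_rod·cosφ = -0.11732 m/s.
|V_P| = √(V_Px² + V_Py²) = 10.342 m/s.

10.3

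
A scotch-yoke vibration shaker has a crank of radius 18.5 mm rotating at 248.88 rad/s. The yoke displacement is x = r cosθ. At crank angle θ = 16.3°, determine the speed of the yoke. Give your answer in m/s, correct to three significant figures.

1.29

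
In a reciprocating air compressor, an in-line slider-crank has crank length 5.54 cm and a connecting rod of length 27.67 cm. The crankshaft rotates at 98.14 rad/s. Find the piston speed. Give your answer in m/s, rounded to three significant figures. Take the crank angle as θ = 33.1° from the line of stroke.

3.47

ω = 98.14 rad/s
For an in-line slider-crank, x = r cosθ + √(L² − r² sin²θ), so v = −rω sinθ·[1 + r cosθ/√(L² − r² sin²θ)].
With r = 0.0554 m, L = 0.2767 m, θ = 33.1°: √(L² − r² sin²θ) = 0.27504 m.
v = −0.0554·98.14·0.54610·[1 + 0.0554·0.83772/0.27504] = -3.4701 m/s.
|v| = 3.4701 m/s.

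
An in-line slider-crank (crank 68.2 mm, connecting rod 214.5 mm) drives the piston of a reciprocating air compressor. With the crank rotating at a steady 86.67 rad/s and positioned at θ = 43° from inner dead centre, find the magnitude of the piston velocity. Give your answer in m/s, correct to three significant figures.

ω = 86.67 rad/s
For an in-line slider-crank, x = r cosθ + √(L² − r² sin²θ), so v = −rω sinθ·[1 + r cosθ/√(L² − r² sin²θ)].
With r = 0.0682 m, L = 0.2145 m, θ = 43°: √(L² − r² sin²θ) = 0.2094 m.
v = −0.0682·86.67·0.68200·[1 + 0.0682·0.73135/0.2094] = -4.9915 m/s.
|v| = 4.9915 m/s.

4.99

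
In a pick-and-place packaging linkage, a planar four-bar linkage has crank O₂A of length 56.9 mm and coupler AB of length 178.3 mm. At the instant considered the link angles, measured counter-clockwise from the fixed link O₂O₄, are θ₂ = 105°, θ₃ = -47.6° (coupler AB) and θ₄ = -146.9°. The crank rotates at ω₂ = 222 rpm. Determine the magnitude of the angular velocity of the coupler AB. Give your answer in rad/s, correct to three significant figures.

ω₂ = 23.25 rad/s (from 222 rpm).
Differentiating the loop-closure r₂e^{iθ₂}+r₃e^{iθ₃}=r₁+r₄e^{iθ₄} gives r₂ω₂e^{iθ₂}+r₃ω₃e^{iθ₃}=r₄ω₄e^{iθ₄}.
Eliminating the other unknown: ω₃ = r₂ω₂ sin(θ₄−θ₂) / [r₃ sin(θ₃−θ₄)].
Numerator sine = +0.95052; denominator sine = +0.98686.
Result = 0.0569·23.25·(+0.95052) / (0.1783·(+0.98686)) = +7.1458 rad/s; magnitude 7.1458 rad/s.

7.15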